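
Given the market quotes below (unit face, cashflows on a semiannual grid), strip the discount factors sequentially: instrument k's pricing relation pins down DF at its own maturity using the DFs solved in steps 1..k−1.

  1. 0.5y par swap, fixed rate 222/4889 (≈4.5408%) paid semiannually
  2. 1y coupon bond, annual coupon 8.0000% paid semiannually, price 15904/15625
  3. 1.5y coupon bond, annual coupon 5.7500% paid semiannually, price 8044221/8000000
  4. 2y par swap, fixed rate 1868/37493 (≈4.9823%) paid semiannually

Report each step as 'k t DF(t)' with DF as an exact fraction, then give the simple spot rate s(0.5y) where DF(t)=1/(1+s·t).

step 1 [0.5y] swap r/2=111/4889: DF=(1 − 111/4889·(0))/(1+111/4889) = 4889/5000 ≈ 0.977800
step 2 [1y] bond c/2=1/25: DF=(15904/15625 − 1/25·(0.977800))/(1+1/25) = 9411/10000 ≈ 0.941100
step 3 [1.5y] bond c/2=23/800: DF=(8044221/8000000 − 23/800·(0.977800+0.941100))/(1+23/800) = 4619/5000 ≈ 0.923800
step 4 [2y] swap r/2=934/37493: DF=(1 − 934/37493·(0.977800+0.941100+0.923800))/(1+934/37493) = 4533/5000 ≈ 0.906600

1 1/2 4889/5000
2 1 9411/10000
3 3/2 4619/5000
4 2 4533/5000
s(0.5y) = (1/(4889/5000) − 1)/(1/2) = 222/4889 ≈ 4.5408%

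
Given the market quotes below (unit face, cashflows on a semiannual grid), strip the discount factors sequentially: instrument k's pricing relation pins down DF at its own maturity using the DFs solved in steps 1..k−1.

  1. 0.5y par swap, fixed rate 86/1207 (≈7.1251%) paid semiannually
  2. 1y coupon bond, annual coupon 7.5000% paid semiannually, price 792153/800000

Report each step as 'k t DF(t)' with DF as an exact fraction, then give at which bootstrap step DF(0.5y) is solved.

step 1 [0.5y] swap r/2=43/1207: DF=(1 − 43/1207·(0))/(1+43/1207) = 1207/1250 ≈ 0.965600
step 2 [1y] bond c/2=3/80: DF=(792153/800000 − 3/80·(0.965600))/(1+3/80) = 1839/2000 ≈ 0.919500

1 1/2 1207/1250
2 1 1839/2000
DF(0.5y) is solved at step 1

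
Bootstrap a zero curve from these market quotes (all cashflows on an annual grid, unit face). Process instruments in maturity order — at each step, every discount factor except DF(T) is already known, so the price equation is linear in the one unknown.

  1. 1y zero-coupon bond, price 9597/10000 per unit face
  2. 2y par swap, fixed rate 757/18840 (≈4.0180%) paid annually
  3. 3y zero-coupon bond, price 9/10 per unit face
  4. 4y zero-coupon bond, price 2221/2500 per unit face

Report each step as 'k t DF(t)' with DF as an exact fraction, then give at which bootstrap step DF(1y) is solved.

step 1 [1y] zero: DF = P = 9597/10000 ≈ 0.959700
step 2 [2y] swap r/1=757/18840: DF=(1 − 757/18840·(0.959700))/(1+757/18840) = 9243/10000 ≈ 0.924300
step 3 [3y] zero: DF = P = 9/10 ≈ 0.900000
step 4 [4y] zero: DF = P = 2221/2500 ≈ 0.888400

1 1 9597/10000
2 2 9243/10000
3 3 9/10
4 4 2221/2500
DF(1y) is solved at step 1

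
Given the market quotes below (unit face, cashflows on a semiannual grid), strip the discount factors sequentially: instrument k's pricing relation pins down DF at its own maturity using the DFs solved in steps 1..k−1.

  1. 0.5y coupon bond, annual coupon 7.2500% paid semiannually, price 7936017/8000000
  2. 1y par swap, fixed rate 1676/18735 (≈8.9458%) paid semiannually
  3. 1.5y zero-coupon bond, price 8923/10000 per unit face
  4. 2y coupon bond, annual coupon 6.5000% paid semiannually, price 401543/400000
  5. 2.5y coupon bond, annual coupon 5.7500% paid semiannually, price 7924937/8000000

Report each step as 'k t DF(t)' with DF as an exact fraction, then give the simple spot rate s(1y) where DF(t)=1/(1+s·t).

step 1 [0.5y] bond c/2=29/800: DF=(7936017/8000000 − 29/800·(0))/(1+29/800) = 9573/10000 ≈ 0.957300
step 2 [1y] swap r/2=838/18735: DF=(1 − 838/18735·(0.957300))/(1+838/18735) = 4581/5000 ≈ 0.916200
step 3 [1.5y] zero: DF = P = 8923/10000 ≈ 0.892300
step 4 [2y] bond c/2=13/400: DF=(401543/400000 − 13/400·(0.957300+0.916200+0.892300))/(1+13/400) = 2213/2500 ≈ 0.885200
step 5 [2.5y] bond c/2=23/800: DF=(7924937/8000000 − 23/800·(0.957300+0.916200+0.892300+0.885200))/(1+23/800) = 8609/10000 ≈ 0.860900

1 1/2 9573/10000
2 1 4581/5000
3 3/2 8923/10000
4 2 2213/2500
5 5/2 8609/10000
s(1y) = (1/(4581/5000) − 1)/(1) = 419/4581 ≈ 9.1465%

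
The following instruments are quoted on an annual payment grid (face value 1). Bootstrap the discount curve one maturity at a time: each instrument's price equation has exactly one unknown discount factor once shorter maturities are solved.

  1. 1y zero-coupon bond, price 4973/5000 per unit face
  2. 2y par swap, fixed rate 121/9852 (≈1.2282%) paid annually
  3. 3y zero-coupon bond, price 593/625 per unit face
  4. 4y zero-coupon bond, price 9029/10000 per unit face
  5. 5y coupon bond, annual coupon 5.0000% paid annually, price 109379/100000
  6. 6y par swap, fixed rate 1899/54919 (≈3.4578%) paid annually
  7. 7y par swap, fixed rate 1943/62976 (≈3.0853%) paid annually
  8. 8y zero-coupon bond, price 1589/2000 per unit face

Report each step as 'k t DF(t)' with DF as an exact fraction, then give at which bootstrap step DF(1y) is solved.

step 1 [1y] zero: DF = P = 4973/5000 ≈ 0.994600
step 2 [2y] swap r/1=121/9852: DF=(1 − 121/9852·(0.994600))/(1+121/9852) = 4879/5000 ≈ 0.975800
step 3 [3y] zero: DF = P = 593/625 ≈ 0.948800
step 4 [4y] zero: DF = P = 9029/10000 ≈ 0.902900
step 5 [5y] bond c/1=1/20: DF=(109379/100000 − 1/20·(0.994600+0.975800+0.948800+0.902900))/(1+1/20) = 8597/10000 ≈ 0.859700
step 6 [6y] swap r/1=1899/54919: DF=(1 − 1899/54919·(0.994600+0.975800+0.948800+0.902900+0.859700))/(1+1899/54919) = 8101/10000 ≈ 0.810100
step 7 [7y] swap r/1=1943/62976: DF=(1 − 1943/62976·(0.994600+0.975800+0.948800+0.902900+0.859700+0.810100))/(1+1943/62976) = 8057/10000 ≈ 0.805700
step 8 [8y] zero: DF = P = 1589/2000 ≈ 0.794500

1 1 4973/5000
2 2 4879/5000
3 3 593/625
4 4 9029/10000
5 5 8597/10000
6 6 8101/10000
7 7 8057/10000
8 8 1589/2000
DF(1y) is solved at step 1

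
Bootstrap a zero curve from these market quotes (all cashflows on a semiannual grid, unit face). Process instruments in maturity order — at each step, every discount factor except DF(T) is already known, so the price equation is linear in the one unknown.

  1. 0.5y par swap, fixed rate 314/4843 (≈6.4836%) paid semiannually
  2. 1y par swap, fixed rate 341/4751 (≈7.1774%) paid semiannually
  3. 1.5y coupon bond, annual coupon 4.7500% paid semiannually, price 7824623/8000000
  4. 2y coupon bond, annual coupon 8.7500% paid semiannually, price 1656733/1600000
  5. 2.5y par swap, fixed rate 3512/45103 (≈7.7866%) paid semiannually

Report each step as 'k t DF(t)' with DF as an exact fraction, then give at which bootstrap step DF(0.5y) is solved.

1 1/2 4843/5000
2 1 4659/5000
3 3/2 9113/10000
4 2 4371/5000
5 5/2 2061/2500
DF(0.5y) is solved at step 1

step 1 [0.5y] swap r/2=157/4843: DF=(1 − 157/4843·(0))/(1+157/4843) = 4843/5000 ≈ 0.968600
step 2 [1y] swap r/2=341/9502: DF=(1 − 341/9502·(0.968600))/(1+341/9502) = 4659/5000 ≈ 0.931800
step 3 [1.5y] bond c/2=19/800: DF=(7824623/8000000 − 19/800·(0.968600+0.931800))/(1+19/800) = 9113/10000 ≈ 0.911300
step 4 [2y] bond c/2=7/160: DF=(1656733/1600000 − 7/160·(0.968600+0.931800+0.911300))/(1+7/160) = 4371/5000 ≈ 0.874200
step 5 [2.5y] swap r/2=1756/45103: DF=(1 − 1756/45103·(0.968600+0.931800+0.911300+0.874200))/(1+1756/45103) = 2061/2500 ≈ 0.824400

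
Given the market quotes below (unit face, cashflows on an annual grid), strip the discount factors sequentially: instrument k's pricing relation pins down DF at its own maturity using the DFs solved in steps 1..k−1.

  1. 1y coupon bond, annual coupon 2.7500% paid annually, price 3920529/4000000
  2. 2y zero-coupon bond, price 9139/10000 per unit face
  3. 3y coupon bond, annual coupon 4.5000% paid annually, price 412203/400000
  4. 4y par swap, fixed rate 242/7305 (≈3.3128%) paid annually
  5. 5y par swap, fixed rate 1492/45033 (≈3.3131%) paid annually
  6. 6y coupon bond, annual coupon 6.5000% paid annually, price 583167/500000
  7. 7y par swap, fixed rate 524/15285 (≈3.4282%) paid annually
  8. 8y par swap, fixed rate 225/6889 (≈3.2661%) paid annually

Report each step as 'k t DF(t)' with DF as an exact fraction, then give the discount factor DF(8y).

step 1 [1y] bond c/1=11/400: DF=(3920529/4000000 − 11/400·(0))/(1+11/400) = 9539/10000 ≈ 0.953900
step 2 [2y] zero: DF = P = 9139/10000 ≈ 0.913900
step 3 [3y] bond c/1=9/200: DF=(412203/400000 − 9/200·(0.953900+0.913900))/(1+9/200) = 9057/10000 ≈ 0.905700
step 4 [4y] swap r/1=242/7305: DF=(1 − 242/7305·(0.953900+0.913900+0.905700))/(1+242/7305) = 879/1000 ≈ 0.879000
step 5 [5y] swap r/1=1492/45033: DF=(1 − 1492/45033·(0.953900+0.913900+0.905700+0.879000))/(1+1492/45033) = 2127/2500 ≈ 0.850800
step 6 [6y] bond c/1=13/200: DF=(583167/500000 − 13/200·(0.953900+0.913900+0.905700+0.879000+0.850800))/(1+13/200) = 8203/10000 ≈ 0.820300
step 7 [7y] swap r/1=524/15285: DF=(1 − 524/15285·(0.953900+0.913900+0.905700+0.879000+0.850800+0.820300))/(1+524/15285) = 494/625 ≈ 0.790400
step 8 [8y] swap r/1=225/6889: DF=(1 − 225/6889·(0.953900+0.913900+0.905700+0.879000+0.850800+0.820300+0.790400))/(1+225/6889) = 31/40 ≈ 0.775000

1 1 9539/10000
2 2 9139/10000
3 3 9057/10000
4 4 879/1000
5 5 2127/2500
6 6 8203/10000
7 7 494/625
8 8 31/40
DF(8y) = 31/40 ≈ 0.775000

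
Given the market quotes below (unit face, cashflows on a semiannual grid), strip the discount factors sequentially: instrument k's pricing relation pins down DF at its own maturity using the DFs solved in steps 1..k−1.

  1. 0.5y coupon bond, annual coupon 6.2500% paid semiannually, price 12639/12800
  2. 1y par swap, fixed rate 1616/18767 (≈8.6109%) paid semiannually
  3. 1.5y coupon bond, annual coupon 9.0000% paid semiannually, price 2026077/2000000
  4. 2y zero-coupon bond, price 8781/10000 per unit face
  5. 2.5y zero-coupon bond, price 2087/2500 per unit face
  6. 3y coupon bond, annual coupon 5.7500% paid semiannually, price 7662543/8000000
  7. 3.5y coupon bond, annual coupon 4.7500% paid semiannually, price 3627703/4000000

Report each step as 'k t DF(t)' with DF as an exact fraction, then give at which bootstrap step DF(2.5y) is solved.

step 1 [0.5y] bond c/2=1/32: DF=(12639/12800 − 1/32·(0))/(1+1/32) = 383/400 ≈ 0.957500
step 2 [1y] swap r/2=808/18767: DF=(1 − 808/18767·(0.957500))/(1+808/18767) = 1149/1250 ≈ 0.919200
step 3 [1.5y] bond c/2=9/200: DF=(2026077/2000000 − 9/200·(0.957500+0.919200))/(1+9/200) = 4443/5000 ≈ 0.888600
step 4 [2y] zero: DF = P = 8781/10000 ≈ 0.878100
step 5 [2.5y] zero: DF = P = 2087/2500 ≈ 0.834800
step 6 [3y] bond c/2=23/800: DF=(7662543/8000000 − 23/800·(0.957500+0.919200+0.888600+0.878100+0.834800))/(1+23/800) = 8059/10000 ≈ 0.805900
step 7 [3.5y] bond c/2=19/800: DF=(3627703/4000000 − 19/800·(0.957500+0.919200+0.888600+0.878100+0.834800+0.805900))/(1+19/800) = 7633/10000 ≈ 0.763300

1 1/2 383/400
2 1 1149/1250
3 3/2 4443/5000
4 2 8781/10000
5 5/2 2087/2500
6 3 8059/10000
7 7/2 7633/10000
DF(2.5y) is solved at step 5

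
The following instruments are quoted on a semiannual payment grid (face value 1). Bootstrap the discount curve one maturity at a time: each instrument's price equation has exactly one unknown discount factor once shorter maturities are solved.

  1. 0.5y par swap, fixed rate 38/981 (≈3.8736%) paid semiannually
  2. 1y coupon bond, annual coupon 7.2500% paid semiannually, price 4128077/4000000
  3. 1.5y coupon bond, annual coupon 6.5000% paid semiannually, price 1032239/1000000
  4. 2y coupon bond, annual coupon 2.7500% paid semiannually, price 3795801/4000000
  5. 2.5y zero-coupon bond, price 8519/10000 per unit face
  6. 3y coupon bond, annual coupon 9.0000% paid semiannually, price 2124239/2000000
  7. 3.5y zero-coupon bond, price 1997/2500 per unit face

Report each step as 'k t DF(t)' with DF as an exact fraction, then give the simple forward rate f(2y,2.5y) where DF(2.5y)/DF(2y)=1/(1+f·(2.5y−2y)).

step 1 [0.5y] swap r/2=19/981: DF=(1 − 19/981·(0))/(1+19/981) = 981/1000 ≈ 0.981000
step 2 [1y] bond c/2=29/800: DF=(4128077/4000000 − 29/800·(0.981000))/(1+29/800) = 601/625 ≈ 0.961600
step 3 [1.5y] bond c/2=13/400: DF=(1032239/1000000 − 13/400·(0.981000+0.961600))/(1+13/400) = 4693/5000 ≈ 0.938600
step 4 [2y] bond c/2=11/800: DF=(3795801/4000000 − 11/800·(0.981000+0.961600+0.938600))/(1+11/800) = 897/1000 ≈ 0.897000
step 5 [2.5y] zero: DF = P = 8519/10000 ≈ 0.851900
step 6 [3y] bond c/2=9/200: DF=(2124239/2000000 − 9/200·(0.981000+0.961600+0.938600+0.897000+0.851900))/(1+9/200) = 817/1000 ≈ 0.817000
step 7 [3.5y] zero: DF = P = 1997/2500 ≈ 0.798800

1 1/2 981/1000
2 1 601/625
3 3/2 4693/5000
4 2 897/1000
5 5/2 8519/10000
6 3 817/1000
7 7/2 1997/2500
f(2y,2.5y) = ((897/1000)/(8519/10000) − 1)/(1/2) = 902/8519 ≈ 10.5881%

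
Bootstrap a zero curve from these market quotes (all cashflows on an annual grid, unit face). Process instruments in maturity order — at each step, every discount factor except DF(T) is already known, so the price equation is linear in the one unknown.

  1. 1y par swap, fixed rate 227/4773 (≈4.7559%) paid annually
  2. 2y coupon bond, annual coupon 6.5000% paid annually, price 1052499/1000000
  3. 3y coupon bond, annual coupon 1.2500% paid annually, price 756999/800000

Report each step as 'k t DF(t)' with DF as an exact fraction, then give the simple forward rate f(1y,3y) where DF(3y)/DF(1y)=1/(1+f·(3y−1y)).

1 1 4773/5000
2 2 93/100
3 3 9113/10000
f(1y,3y) = ((4773/5000)/(9113/10000) − 1)/(2) = 433/18226 ≈ 2.3757%

step 1 [1y] swap r/1=227/4773: DF=(1 − 227/4773·(0))/(1+227/4773) = 4773/5000 ≈ 0.954600
step 2 [2y] bond c/1=13/200: DF=(1052499/1000000 − 13/200·(0.954600))/(1+13/200) = 93/100 ≈ 0.930000
step 3 [3y] bond c/1=1/80: DF=(756999/800000 − 1/80·(0.954600+0.930000))/(1+1/80) = 9113/10000 ≈ 0.911300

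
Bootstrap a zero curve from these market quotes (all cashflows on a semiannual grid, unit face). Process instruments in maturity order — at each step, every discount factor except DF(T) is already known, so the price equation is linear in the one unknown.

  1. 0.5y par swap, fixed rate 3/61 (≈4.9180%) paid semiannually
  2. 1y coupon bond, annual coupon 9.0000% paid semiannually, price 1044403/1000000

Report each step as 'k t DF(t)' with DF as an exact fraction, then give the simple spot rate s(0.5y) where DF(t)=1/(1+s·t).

step 1 [0.5y] swap r/2=3/122: DF=(1 − 3/122·(0))/(1+3/122) = 122/125 ≈ 0.976000
step 2 [1y] bond c/2=9/200: DF=(1044403/1000000 − 9/200·(0.976000))/(1+9/200) = 4787/5000 ≈ 0.957400

1 1/2 122/125
2 1 4787/5000
s(0.5y) = (1/(122/125) − 1)/(1/2) = 3/61 ≈ 4.9180%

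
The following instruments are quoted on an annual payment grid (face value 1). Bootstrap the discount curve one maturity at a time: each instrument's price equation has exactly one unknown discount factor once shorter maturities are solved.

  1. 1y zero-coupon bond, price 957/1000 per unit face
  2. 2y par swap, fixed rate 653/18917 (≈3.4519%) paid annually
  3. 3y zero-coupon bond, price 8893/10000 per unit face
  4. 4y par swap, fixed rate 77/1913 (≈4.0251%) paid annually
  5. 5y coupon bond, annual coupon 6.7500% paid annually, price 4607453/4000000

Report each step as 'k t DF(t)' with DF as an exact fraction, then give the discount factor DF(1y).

1 1 957/1000
2 2 9347/10000
3 3 8893/10000
4 4 8537/10000
5 5 2123/2500
DF(1y) = 957/1000 ≈ 0.957000

step 1 [1y] zero: DF = P = 957/1000 ≈ 0.957000
step 2 [2y] swap r/1=653/18917: DF=(1 − 653/18917·(0.957000))/(1+653/18917) = 9347/10000 ≈ 0.934700
step 3 [3y] zero: DF = P = 8893/10000 ≈ 0.889300
step 4 [4y] swap r/1=77/1913: DF=(1 − 77/1913·(0.957000+0.934700+0.889300))/(1+77/1913) = 8537/10000 ≈ 0.853700
step 5 [5y] bond c/1=27/400: DF=(4607453/4000000 − 27/400·(0.957000+0.934700+0.889300+0.853700))/(1+27/400) = 2123/2500 ≈ 0.849200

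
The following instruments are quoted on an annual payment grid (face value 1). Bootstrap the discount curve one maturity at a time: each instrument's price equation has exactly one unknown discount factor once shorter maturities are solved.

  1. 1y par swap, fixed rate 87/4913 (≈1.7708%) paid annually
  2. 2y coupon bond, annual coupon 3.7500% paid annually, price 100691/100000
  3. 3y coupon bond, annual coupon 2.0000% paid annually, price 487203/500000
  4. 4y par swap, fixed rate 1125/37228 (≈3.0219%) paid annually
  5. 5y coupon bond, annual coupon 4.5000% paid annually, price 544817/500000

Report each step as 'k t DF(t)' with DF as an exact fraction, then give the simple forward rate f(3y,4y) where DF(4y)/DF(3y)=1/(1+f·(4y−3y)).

1 1 4913/5000
2 2 187/200
3 3 9177/10000
4 4 71/80
5 5 1103/1250
f(3y,4y) = ((9177/10000)/(71/80) − 1)/(1) = 302/8875 ≈ 3.4028%

step 1 [1y] swap r/1=87/4913: DF=(1 − 87/4913·(0))/(1+87/4913) = 4913/5000 ≈ 0.982600
step 2 [2y] bond c/1=3/80: DF=(100691/100000 − 3/80·(0.982600))/(1+3/80) = 187/200 ≈ 0.935000
step 3 [3y] bond c/1=1/50: DF=(487203/500000 − 1/50·(0.982600+0.935000))/(1+1/50) = 9177/10000 ≈ 0.917700
step 4 [4y] swap r/1=1125/37228: DF=(1 − 1125/37228·(0.982600+0.935000+0.917700))/(1+1125/37228) = 71/80 ≈ 0.887500
step 5 [5y] bond c/1=9/200: DF=(544817/500000 − 9/200·(0.982600+0.935000+0.917700+0.887500))/(1+9/200) = 1103/1250 ≈ 0.882400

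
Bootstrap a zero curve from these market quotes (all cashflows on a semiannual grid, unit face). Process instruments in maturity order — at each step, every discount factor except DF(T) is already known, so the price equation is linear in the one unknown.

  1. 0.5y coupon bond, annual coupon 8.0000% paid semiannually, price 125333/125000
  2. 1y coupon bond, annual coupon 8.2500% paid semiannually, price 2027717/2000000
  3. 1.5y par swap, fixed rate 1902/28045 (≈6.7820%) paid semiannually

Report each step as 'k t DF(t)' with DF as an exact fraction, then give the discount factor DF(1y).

step 1 [0.5y] bond c/2=1/25: DF=(125333/125000 − 1/25·(0))/(1+1/25) = 9641/10000 ≈ 0.964100
step 2 [1y] bond c/2=33/800: DF=(2027717/2000000 − 33/800·(0.964100))/(1+33/800) = 1871/2000 ≈ 0.935500
step 3 [1.5y] swap r/2=951/28045: DF=(1 − 951/28045·(0.964100+0.935500))/(1+951/28045) = 9049/10000 ≈ 0.904900

1 1/2 9641/10000
2 1 1871/2000
3 3/2 9049/10000
DF(1y) = 1871/2000 ≈ 0.935500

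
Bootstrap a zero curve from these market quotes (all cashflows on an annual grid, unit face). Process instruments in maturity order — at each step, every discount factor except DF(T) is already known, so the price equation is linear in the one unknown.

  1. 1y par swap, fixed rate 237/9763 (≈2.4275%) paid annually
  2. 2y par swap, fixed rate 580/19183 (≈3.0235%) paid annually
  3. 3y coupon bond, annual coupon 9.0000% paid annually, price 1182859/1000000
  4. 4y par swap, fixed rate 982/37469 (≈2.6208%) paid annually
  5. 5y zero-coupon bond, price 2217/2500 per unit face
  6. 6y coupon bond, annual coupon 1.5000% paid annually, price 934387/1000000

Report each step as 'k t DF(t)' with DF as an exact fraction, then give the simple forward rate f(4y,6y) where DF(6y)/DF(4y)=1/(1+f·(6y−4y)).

step 1 [1y] swap r/1=237/9763: DF=(1 − 237/9763·(0))/(1+237/9763) = 9763/10000 ≈ 0.976300
step 2 [2y] swap r/1=580/19183: DF=(1 − 580/19183·(0.976300))/(1+580/19183) = 471/500 ≈ 0.942000
step 3 [3y] bond c/1=9/100: DF=(1182859/1000000 − 9/100·(0.976300+0.942000))/(1+9/100) = 2317/2500 ≈ 0.926800
step 4 [4y] swap r/1=982/37469: DF=(1 − 982/37469·(0.976300+0.942000+0.926800))/(1+982/37469) = 4509/5000 ≈ 0.901800
step 5 [5y] zero: DF = P = 2217/2500 ≈ 0.886800
step 6 [6y] bond c/1=3/200: DF=(934387/1000000 − 3/200·(0.976300+0.942000+0.926800+0.901800+0.886800))/(1+3/200) = 8521/10000 ≈ 0.852100

1 1 9763/10000
2 2 471/500
3 3 2317/2500
4 4 4509/5000
5 5 2217/2500
6 6 8521/10000
f(4y,6y) = ((4509/5000)/(8521/10000) − 1)/(2) = 497/17042 ≈ 2.9163%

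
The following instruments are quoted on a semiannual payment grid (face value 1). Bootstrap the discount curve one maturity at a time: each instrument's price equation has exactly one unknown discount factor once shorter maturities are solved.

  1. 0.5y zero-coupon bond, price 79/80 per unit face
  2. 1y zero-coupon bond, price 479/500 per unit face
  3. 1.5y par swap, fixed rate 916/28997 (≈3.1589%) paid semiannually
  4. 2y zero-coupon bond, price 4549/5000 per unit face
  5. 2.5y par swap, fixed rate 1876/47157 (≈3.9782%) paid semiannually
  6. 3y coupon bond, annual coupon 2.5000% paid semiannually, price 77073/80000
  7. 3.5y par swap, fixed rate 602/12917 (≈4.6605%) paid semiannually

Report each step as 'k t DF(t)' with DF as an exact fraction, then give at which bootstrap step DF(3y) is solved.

1 1/2 79/80
2 1 479/500
3 3/2 4771/5000
4 2 4549/5000
5 5/2 4531/5000
6 3 8933/10000
7 7/2 1699/2000
DF(3y) is solved at step 6

step 1 [0.5y] zero: DF = P = 79/80 ≈ 0.987500
step 2 [1y] zero: DF = P = 479/500 ≈ 0.958000
step 3 [1.5y] swap r/2=458/28997: DF=(1 − 458/28997·(0.987500+0.958000))/(1+458/28997) = 4771/5000 ≈ 0.954200
step 4 [2y] zero: DF = P = 4549/5000 ≈ 0.909800
step 5 [2.5y] swap r/2=938/47157: DF=(1 − 938/47157·(0.987500+0.958000+0.954200+0.909800))/(1+938/47157) = 4531/5000 ≈ 0.906200
step 6 [3y] bond c/2=1/80: DF=(77073/80000 − 1/80·(0.987500+0.958000+0.954200+0.909800+0.906200))/(1+1/80) = 8933/10000 ≈ 0.893300
step 7 [3.5y] swap r/2=301/12917: DF=(1 − 301/12917·(0.987500+0.958000+0.954200+0.909800+0.906200+0.893300))/(1+301/12917) = 1699/2000 ≈ 0.849500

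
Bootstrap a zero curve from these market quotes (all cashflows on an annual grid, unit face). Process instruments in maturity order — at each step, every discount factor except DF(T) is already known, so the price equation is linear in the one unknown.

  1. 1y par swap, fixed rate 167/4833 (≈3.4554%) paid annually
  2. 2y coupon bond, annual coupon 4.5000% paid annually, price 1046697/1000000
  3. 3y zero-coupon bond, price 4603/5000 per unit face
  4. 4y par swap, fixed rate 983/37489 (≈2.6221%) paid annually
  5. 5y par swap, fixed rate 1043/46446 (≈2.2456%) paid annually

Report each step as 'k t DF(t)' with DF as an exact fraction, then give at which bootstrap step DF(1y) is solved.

step 1 [1y] swap r/1=167/4833: DF=(1 − 167/4833·(0))/(1+167/4833) = 4833/5000 ≈ 0.966600
step 2 [2y] bond c/1=9/200: DF=(1046697/1000000 − 9/200·(0.966600))/(1+9/200) = 24/25 ≈ 0.960000
step 3 [3y] zero: DF = P = 4603/5000 ≈ 0.920600
step 4 [4y] swap r/1=983/37489: DF=(1 − 983/37489·(0.966600+0.960000+0.920600))/(1+983/37489) = 9017/10000 ≈ 0.901700
step 5 [5y] swap r/1=1043/46446: DF=(1 − 1043/46446·(0.966600+0.960000+0.920600+0.901700))/(1+1043/46446) = 8957/10000 ≈ 0.895700

1 1 4833/5000
2 2 24/25
3 3 4603/5000
4 4 9017/10000
5 5 8957/10000
DF(1y) is solved at step 1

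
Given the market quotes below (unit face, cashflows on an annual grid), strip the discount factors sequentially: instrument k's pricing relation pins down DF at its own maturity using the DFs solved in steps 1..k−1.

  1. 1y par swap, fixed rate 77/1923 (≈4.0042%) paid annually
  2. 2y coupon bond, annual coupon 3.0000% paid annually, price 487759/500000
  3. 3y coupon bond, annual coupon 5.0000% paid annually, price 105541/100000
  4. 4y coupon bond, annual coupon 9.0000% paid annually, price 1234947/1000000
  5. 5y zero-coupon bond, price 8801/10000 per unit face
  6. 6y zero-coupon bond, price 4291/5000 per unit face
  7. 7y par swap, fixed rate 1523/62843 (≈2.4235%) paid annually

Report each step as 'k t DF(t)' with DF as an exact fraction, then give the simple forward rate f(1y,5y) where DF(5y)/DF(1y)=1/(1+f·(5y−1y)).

1 1 1923/2000
2 2 9191/10000
3 3 2289/2500
4 4 9021/10000
5 5 8801/10000
6 6 4291/5000
7 7 8477/10000
f(1y,5y) = ((1923/2000)/(8801/10000) − 1)/(4) = 407/17602 ≈ 2.3122%

step 1 [1y] swap r/1=77/1923: DF=(1 − 77/1923·(0))/(1+77/1923) = 1923/2000 ≈ 0.961500
step 2 [2y] bond c/1=3/100: DF=(487759/500000 − 3/100·(0.961500))/(1+3/100) = 9191/10000 ≈ 0.919100
step 3 [3y] bond c/1=1/20: DF=(105541/100000 − 1/20·(0.961500+0.919100))/(1+1/20) = 2289/2500 ≈ 0.915600
step 4 [4y] bond c/1=9/100: DF=(1234947/1000000 − 9/100·(0.961500+0.919100+0.915600))/(1+9/100) = 9021/10000 ≈ 0.902100
step 5 [5y] zero: DF = P = 8801/10000 ≈ 0.880100
step 6 [6y] zero: DF = P = 4291/5000 ≈ 0.858200
step 7 [7y] swap r/1=1523/62843: DF=(1 − 1523/62843·(0.961500+0.919100+0.915600+0.902100+0.880100+0.858200))/(1+1523/62843) = 8477/10000 ≈ 0.847700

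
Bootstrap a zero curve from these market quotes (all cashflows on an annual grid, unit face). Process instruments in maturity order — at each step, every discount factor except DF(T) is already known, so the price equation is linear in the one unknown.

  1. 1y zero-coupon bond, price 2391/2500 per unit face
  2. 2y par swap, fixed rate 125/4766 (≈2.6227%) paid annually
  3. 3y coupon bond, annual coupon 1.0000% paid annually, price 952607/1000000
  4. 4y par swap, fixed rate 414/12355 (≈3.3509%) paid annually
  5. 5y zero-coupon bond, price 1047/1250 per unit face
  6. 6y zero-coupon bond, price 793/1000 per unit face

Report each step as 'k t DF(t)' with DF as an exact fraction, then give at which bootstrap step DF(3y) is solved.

step 1 [1y] zero: DF = P = 2391/2500 ≈ 0.956400
step 2 [2y] swap r/1=125/4766: DF=(1 − 125/4766·(0.956400))/(1+125/4766) = 19/20 ≈ 0.950000
step 3 [3y] bond c/1=1/100: DF=(952607/1000000 − 1/100·(0.956400+0.950000))/(1+1/100) = 9243/10000 ≈ 0.924300
step 4 [4y] swap r/1=414/12355: DF=(1 − 414/12355·(0.956400+0.950000+0.924300))/(1+414/12355) = 4379/5000 ≈ 0.875800
step 5 [5y] zero: DF = P = 1047/1250 ≈ 0.837600
step 6 [6y] zero: DF = P = 793/1000 ≈ 0.793000

1 1 2391/2500
2 2 19/20
3 3 9243/10000
4 4 4379/5000
5 5 1047/1250
6 6 793/1000
DF(3y) is solved at step 3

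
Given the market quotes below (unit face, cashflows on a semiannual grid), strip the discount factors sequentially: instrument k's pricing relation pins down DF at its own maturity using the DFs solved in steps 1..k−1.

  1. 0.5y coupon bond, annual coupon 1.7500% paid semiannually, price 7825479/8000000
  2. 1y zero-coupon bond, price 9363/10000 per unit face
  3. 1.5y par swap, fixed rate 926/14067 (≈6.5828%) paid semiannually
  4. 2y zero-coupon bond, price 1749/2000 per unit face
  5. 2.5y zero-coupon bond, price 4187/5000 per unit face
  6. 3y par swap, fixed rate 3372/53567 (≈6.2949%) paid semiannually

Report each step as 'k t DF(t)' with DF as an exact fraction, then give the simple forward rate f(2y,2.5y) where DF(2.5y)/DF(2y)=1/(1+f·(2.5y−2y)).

step 1 [0.5y] bond c/2=7/800: DF=(7825479/8000000 − 7/800·(0))/(1+7/800) = 9697/10000 ≈ 0.969700
step 2 [1y] zero: DF = P = 9363/10000 ≈ 0.936300
step 3 [1.5y] swap r/2=463/14067: DF=(1 − 463/14067·(0.969700+0.936300))/(1+463/14067) = 4537/5000 ≈ 0.907400
step 4 [2y] zero: DF = P = 1749/2000 ≈ 0.874500
step 5 [2.5y] zero: DF = P = 4187/5000 ≈ 0.837400
step 6 [3y] swap r/2=1686/53567: DF=(1 − 1686/53567·(0.969700+0.936300+0.907400+0.874500+0.837400))/(1+1686/53567) = 4157/5000 ≈ 0.831400

1 1/2 9697/10000
2 1 9363/10000
3 3/2 4537/5000
4 2 1749/2000
5 5/2 4187/5000
6 3 4157/5000
f(2y,2.5y) = ((1749/2000)/(4187/5000) − 1)/(1/2) = 7/79 ≈ 8.8608%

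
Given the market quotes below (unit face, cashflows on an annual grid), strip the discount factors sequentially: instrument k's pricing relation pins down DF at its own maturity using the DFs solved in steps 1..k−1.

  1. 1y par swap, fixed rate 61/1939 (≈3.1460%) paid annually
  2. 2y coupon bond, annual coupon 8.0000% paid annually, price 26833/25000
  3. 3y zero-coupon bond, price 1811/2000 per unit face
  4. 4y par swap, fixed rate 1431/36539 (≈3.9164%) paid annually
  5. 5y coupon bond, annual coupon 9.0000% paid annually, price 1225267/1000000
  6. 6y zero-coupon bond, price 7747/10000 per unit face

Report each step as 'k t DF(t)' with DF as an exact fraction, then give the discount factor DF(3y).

step 1 [1y] swap r/1=61/1939: DF=(1 − 61/1939·(0))/(1+61/1939) = 1939/2000 ≈ 0.969500
step 2 [2y] bond c/1=2/25: DF=(26833/25000 − 2/25·(0.969500))/(1+2/25) = 461/500 ≈ 0.922000
step 3 [3y] zero: DF = P = 1811/2000 ≈ 0.905500
step 4 [4y] swap r/1=1431/36539: DF=(1 − 1431/36539·(0.969500+0.922000+0.905500))/(1+1431/36539) = 8569/10000 ≈ 0.856900
step 5 [5y] bond c/1=9/100: DF=(1225267/1000000 − 9/100·(0.969500+0.922000+0.905500+0.856900))/(1+9/100) = 514/625 ≈ 0.822400
step 6 [6y] zero: DF = P = 7747/10000 ≈ 0.774700

1 1 1939/2000
2 2 461/500
3 3 1811/2000
4 4 8569/10000
5 5 514/625
6 6 7747/10000
DF(3y) = 1811/2000 ≈ 0.905500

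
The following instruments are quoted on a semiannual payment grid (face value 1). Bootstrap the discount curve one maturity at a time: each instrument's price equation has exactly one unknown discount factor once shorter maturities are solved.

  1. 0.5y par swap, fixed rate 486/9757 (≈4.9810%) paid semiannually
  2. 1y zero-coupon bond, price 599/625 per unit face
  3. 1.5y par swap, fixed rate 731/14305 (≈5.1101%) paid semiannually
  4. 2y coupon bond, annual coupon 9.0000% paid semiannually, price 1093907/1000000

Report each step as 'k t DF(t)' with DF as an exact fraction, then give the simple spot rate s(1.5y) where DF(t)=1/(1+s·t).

step 1 [0.5y] swap r/2=243/9757: DF=(1 − 243/9757·(0))/(1+243/9757) = 9757/10000 ≈ 0.975700
step 2 [1y] zero: DF = P = 599/625 ≈ 0.958400
step 3 [1.5y] swap r/2=731/28610: DF=(1 − 731/28610·(0.975700+0.958400))/(1+731/28610) = 9269/10000 ≈ 0.926900
step 4 [2y] bond c/2=9/200: DF=(1093907/1000000 − 9/200·(0.975700+0.958400+0.926900))/(1+9/200) = 2309/2500 ≈ 0.923600

1 1/2 9757/10000
2 1 599/625
3 3/2 9269/10000
4 2 2309/2500
s(1.5y) = (1/(9269/10000) − 1)/(3/2) = 1462/27807 ≈ 5.2577%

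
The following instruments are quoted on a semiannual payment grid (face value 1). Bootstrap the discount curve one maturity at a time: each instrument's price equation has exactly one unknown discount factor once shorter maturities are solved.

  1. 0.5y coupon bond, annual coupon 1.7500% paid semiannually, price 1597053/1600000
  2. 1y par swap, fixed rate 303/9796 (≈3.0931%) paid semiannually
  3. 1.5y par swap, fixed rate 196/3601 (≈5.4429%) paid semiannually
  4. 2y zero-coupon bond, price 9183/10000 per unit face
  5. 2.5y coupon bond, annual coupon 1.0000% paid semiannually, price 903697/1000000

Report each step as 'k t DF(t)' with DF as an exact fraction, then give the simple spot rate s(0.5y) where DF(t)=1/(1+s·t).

step 1 [0.5y] bond c/2=7/800: DF=(1597053/1600000 − 7/800·(0))/(1+7/800) = 1979/2000 ≈ 0.989500
step 2 [1y] swap r/2=303/19592: DF=(1 − 303/19592·(0.989500))/(1+303/19592) = 9697/10000 ≈ 0.969700
step 3 [1.5y] swap r/2=98/3601: DF=(1 − 98/3601·(0.989500+0.969700))/(1+98/3601) = 576/625 ≈ 0.921600
step 4 [2y] zero: DF = P = 9183/10000 ≈ 0.918300
step 5 [2.5y] bond c/2=1/200: DF=(903697/1000000 − 1/200·(0.989500+0.969700+0.921600+0.918300))/(1+1/200) = 8803/10000 ≈ 0.880300

1 1/2 1979/2000
2 1 9697/10000
3 3/2 576/625
4 2 9183/10000
5 5/2 8803/10000
s(0.5y) = (1/(1979/2000) − 1)/(1/2) = 42/1979 ≈ 2.1223%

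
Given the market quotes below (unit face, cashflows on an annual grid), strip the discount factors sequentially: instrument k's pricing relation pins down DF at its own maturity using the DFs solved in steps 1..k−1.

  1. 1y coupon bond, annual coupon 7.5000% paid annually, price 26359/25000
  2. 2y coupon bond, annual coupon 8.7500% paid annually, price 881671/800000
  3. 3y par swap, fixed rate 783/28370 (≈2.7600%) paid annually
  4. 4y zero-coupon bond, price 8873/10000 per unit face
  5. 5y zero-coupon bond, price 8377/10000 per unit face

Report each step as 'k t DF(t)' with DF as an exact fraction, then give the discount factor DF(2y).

step 1 [1y] bond c/1=3/40: DF=(26359/25000 − 3/40·(0))/(1+3/40) = 613/625 ≈ 0.980800
step 2 [2y] bond c/1=7/80: DF=(881671/800000 − 7/80·(0.980800))/(1+7/80) = 1869/2000 ≈ 0.934500
step 3 [3y] swap r/1=783/28370: DF=(1 − 783/28370·(0.980800+0.934500))/(1+783/28370) = 9217/10000 ≈ 0.921700
step 4 [4y] zero: DF = P = 8873/10000 ≈ 0.887300
step 5 [5y] zero: DF = P = 8377/10000 ≈ 0.837700

1 1 613/625
2 2 1869/2000
3 3 9217/10000
4 4 8873/10000
5 5 8377/10000
DF(2y) = 1869/2000 ≈ 0.934500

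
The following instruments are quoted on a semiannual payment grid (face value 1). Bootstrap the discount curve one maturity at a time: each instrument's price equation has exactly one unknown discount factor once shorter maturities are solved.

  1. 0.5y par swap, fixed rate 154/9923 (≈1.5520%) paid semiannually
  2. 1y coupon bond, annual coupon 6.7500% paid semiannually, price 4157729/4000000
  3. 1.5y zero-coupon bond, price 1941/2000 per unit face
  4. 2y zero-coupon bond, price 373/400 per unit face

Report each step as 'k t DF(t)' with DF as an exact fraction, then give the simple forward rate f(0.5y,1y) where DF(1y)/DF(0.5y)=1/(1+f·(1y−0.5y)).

step 1 [0.5y] swap r/2=77/9923: DF=(1 − 77/9923·(0))/(1+77/9923) = 9923/10000 ≈ 0.992300
step 2 [1y] bond c/2=27/800: DF=(4157729/4000000 − 27/800·(0.992300))/(1+27/800) = 9731/10000 ≈ 0.973100
step 3 [1.5y] zero: DF = P = 1941/2000 ≈ 0.970500
step 4 [2y] zero: DF = P = 373/400 ≈ 0.932500

1 1/2 9923/10000
2 1 9731/10000
3 3/2 1941/2000
4 2 373/400
f(0.5y,1y) = ((9923/10000)/(9731/10000) − 1)/(1/2) = 384/9731 ≈ 3.9462%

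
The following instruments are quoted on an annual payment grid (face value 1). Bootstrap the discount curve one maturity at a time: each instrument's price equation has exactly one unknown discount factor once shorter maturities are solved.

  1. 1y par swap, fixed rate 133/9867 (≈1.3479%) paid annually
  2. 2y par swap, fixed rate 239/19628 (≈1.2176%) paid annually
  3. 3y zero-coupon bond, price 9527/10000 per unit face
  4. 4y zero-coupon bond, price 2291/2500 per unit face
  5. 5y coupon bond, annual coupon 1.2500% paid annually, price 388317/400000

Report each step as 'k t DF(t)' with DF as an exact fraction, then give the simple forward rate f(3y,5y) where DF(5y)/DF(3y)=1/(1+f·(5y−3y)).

1 1 9867/10000
2 2 9761/10000
3 3 9527/10000
4 4 2291/2500
5 5 1823/2000
f(3y,5y) = ((9527/10000)/(1823/2000) − 1)/(2) = 206/9115 ≈ 2.2600%

step 1 [1y] swap r/1=133/9867: DF=(1 − 133/9867·(0))/(1+133/9867) = 9867/10000 ≈ 0.986700
step 2 [2y] swap r/1=239/19628: DF=(1 − 239/19628·(0.986700))/(1+239/19628) = 9761/10000 ≈ 0.976100
step 3 [3y] zero: DF = P = 9527/10000 ≈ 0.952700
step 4 [4y] zero: DF = P = 2291/2500 ≈ 0.916400
step 5 [5y] bond c/1=1/80: DF=(388317/400000 − 1/80·(0.986700+0.976100+0.952700+0.916400))/(1+1/80) = 1823/2000 ≈ 0.911500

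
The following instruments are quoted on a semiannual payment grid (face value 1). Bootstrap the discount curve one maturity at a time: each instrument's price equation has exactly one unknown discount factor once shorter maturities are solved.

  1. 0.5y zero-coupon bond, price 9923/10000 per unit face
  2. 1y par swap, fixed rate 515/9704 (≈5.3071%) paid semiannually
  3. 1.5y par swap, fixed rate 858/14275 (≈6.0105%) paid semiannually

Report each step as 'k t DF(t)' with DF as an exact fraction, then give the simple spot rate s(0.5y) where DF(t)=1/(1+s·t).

step 1 [0.5y] zero: DF = P = 9923/10000 ≈ 0.992300
step 2 [1y] swap r/2=515/19408: DF=(1 − 515/19408·(0.992300))/(1+515/19408) = 1897/2000 ≈ 0.948500
step 3 [1.5y] swap r/2=429/14275: DF=(1 − 429/14275·(0.992300+0.948500))/(1+429/14275) = 4571/5000 ≈ 0.914200

1 1/2 9923/10000
2 1 1897/2000
3 3/2 4571/5000
s(0.5y) = (1/(9923/10000) − 1)/(1/2) = 154/9923 ≈ 1.5520%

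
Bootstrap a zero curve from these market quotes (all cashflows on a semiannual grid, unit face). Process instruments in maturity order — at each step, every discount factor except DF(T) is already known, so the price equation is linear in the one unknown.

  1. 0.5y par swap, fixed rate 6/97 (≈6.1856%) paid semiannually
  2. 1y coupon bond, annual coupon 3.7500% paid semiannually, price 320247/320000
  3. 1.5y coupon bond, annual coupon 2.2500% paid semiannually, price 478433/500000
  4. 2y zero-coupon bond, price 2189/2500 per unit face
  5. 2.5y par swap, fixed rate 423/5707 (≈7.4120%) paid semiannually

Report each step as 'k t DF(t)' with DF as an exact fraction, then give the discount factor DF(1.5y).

1 1/2 97/100
2 1 1929/2000
3 3/2 9247/10000
4 2 2189/2500
5 5/2 2077/2500
DF(1.5y) = 9247/10000 ≈ 0.924700

step 1 [0.5y] swap r/2=3/97: DF=(1 − 3/97·(0))/(1+3/97) = 97/100 ≈ 0.970000
step 2 [1y] bond c/2=3/160: DF=(320247/320000 − 3/160·(0.970000))/(1+3/160) = 1929/2000 ≈ 0.964500
step 3 [1.5y] bond c/2=9/800: DF=(478433/500000 − 9/800·(0.970000+0.964500))/(1+9/800) = 9247/10000 ≈ 0.924700
step 4 [2y] zero: DF = P = 2189/2500 ≈ 0.875600
step 5 [2.5y] swap r/2=423/11414: DF=(1 − 423/11414·(0.970000+0.964500+0.924700+0.875600))/(1+423/11414) = 2077/2500 ≈ 0.830800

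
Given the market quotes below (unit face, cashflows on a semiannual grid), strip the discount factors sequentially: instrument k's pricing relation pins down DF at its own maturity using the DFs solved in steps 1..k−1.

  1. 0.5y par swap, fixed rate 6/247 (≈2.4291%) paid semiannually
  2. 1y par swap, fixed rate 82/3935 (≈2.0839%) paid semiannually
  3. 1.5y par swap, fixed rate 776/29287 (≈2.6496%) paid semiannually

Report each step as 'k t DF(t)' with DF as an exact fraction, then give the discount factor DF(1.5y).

step 1 [0.5y] swap r/2=3/247: DF=(1 − 3/247·(0))/(1+3/247) = 247/250 ≈ 0.988000
step 2 [1y] swap r/2=41/3935: DF=(1 − 41/3935·(0.988000))/(1+41/3935) = 1959/2000 ≈ 0.979500
step 3 [1.5y] swap r/2=388/29287: DF=(1 − 388/29287·(0.988000+0.979500))/(1+388/29287) = 2403/2500 ≈ 0.961200

1 1/2 247/250
2 1 1959/2000
3 3/2 2403/2500
DF(1.5y) = 2403/2500 ≈ 0.961200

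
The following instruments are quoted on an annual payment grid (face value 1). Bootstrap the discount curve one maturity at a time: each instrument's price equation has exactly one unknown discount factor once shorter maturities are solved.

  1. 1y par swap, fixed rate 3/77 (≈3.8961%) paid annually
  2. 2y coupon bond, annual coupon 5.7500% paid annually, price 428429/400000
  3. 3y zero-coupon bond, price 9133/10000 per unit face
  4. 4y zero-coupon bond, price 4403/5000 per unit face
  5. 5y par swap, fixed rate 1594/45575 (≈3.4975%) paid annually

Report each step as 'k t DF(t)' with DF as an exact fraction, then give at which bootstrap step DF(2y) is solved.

step 1 [1y] swap r/1=3/77: DF=(1 − 3/77·(0))/(1+3/77) = 77/80 ≈ 0.962500
step 2 [2y] bond c/1=23/400: DF=(428429/400000 − 23/400·(0.962500))/(1+23/400) = 1921/2000 ≈ 0.960500
step 3 [3y] zero: DF = P = 9133/10000 ≈ 0.913300
step 4 [4y] zero: DF = P = 4403/5000 ≈ 0.880600
step 5 [5y] swap r/1=1594/45575: DF=(1 − 1594/45575·(0.962500+0.960500+0.913300+0.880600))/(1+1594/45575) = 4203/5000 ≈ 0.840600

1 1 77/80
2 2 1921/2000
3 3 9133/10000
4 4 4403/5000
5 5 4203/5000
DF(2y) is solved at step 2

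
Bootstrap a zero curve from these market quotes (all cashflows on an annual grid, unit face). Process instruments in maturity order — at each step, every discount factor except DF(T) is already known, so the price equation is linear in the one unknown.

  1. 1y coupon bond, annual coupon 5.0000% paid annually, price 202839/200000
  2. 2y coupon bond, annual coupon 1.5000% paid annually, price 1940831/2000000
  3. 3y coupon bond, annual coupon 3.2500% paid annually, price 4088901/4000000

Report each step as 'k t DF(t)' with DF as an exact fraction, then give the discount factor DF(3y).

1 1 9659/10000
2 2 4709/5000
3 3 93/100
DF(3y) = 93/100 ≈ 0.930000

step 1 [1y] bond c/1=1/20: DF=(202839/200000 − 1/20·(0))/(1+1/20) = 9659/10000 ≈ 0.965900
step 2 [2y] bond c/1=3/200: DF=(1940831/2000000 − 3/200·(0.965900))/(1+3/200) = 4709/5000 ≈ 0.941800
step 3 [3y] bond c/1=13/400: DF=(4088901/4000000 − 13/400·(0.965900+0.941800))/(1+13/400) = 93/100 ≈ 0.930000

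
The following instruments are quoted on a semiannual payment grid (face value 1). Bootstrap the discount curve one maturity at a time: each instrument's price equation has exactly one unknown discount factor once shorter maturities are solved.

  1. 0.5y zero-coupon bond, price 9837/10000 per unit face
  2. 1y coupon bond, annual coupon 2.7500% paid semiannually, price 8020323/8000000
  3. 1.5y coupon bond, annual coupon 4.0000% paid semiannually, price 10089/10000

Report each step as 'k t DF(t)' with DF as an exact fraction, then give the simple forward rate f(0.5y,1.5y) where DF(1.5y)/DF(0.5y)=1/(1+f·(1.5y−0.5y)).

step 1 [0.5y] zero: DF = P = 9837/10000 ≈ 0.983700
step 2 [1y] bond c/2=11/800: DF=(8020323/8000000 − 11/800·(0.983700))/(1+11/800) = 2439/2500 ≈ 0.975600
step 3 [1.5y] bond c/2=1/50: DF=(10089/10000 − 1/50·(0.983700+0.975600))/(1+1/50) = 9507/10000 ≈ 0.950700

1 1/2 9837/10000
2 1 2439/2500
3 3/2 9507/10000
f(0.5y,1.5y) = ((9837/10000)/(9507/10000) − 1)/(1) = 110/3169 ≈ 3.4711%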